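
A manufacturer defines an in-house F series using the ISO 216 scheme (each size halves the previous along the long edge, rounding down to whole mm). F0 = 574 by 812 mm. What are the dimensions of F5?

101 × 143 mm

F1: ⌊812/2⌋ × 574 = 406 × 574 mm
F2: ⌊574/2⌋ × 406 = 287 × 406 mm
F3: ⌊406/2⌋ × 287 = 203 × 287 mm
F4: ⌊287/2⌋ × 203 = 143 × 203 mm
F5: ⌊203/2⌋ × 143 = 101 × 143 mm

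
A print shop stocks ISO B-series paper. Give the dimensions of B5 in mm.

B0 = 1000 × 1414 mm (B0 has a 1000 mm short side, aspect 1:√2).
B1: ⌊1414/2⌋ × 1000 = 707 × 1000 mm
B2: ⌊1000/2⌋ × 707 = 500 × 707 mm
B3: ⌊707/2⌋ × 500 = 353 × 500 mm
B4: ⌊500/2⌋ × 353 = 250 × 353 mm
B5: ⌊353/2⌋ × 250 = 176 × 250 mm

176 × 250 mm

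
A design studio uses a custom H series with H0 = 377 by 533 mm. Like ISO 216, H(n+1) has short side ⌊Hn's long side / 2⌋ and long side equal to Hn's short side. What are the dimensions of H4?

94 × 133 mm

H1: ⌊533/2⌋ × 377 = 266 × 377 mm
H2: ⌊377/2⌋ × 266 = 188 × 266 mm
H3: ⌊266/2⌋ × 188 = 133 × 188 mm
H4: ⌊188/2⌋ × 133 = 94 × 133 mm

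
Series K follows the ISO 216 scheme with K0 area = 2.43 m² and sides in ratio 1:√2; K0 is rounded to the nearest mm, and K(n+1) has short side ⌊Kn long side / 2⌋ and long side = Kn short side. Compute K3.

Let K0's short side be w mm. w · w√2 = 2.43 m² = 2,430,000 mm², so w ≈ 1310.8 mm and w√2 ≈ 1853.8 mm → K0 = 1311 × 1854 mm.
K1: ⌊1854/2⌋ × 1311 = 927 × 1311 mm
K2: ⌊1311/2⌋ × 927 = 655 × 927 mm
K3: ⌊927/2⌋ × 655 = 463 × 655 mm

463 × 655 mm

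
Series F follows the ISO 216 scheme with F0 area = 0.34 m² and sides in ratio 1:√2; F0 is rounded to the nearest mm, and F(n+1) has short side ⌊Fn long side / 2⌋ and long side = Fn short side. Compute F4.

Let F0's short side be w mm. w · w√2 = 0.34 m² = 340,000 mm², so w ≈ 490.3 mm and w√2 ≈ 693.4 mm → F0 = 490 × 693 mm.
F1: ⌊693/2⌋ × 490 = 346 × 490 mm
F2: ⌊490/2⌋ × 346 = 245 × 346 mm
F3: ⌊346/2⌋ × 245 = 173 × 245 mm
F4: ⌊245/2⌋ × 173 = 122 × 173 mm

122 × 173 mm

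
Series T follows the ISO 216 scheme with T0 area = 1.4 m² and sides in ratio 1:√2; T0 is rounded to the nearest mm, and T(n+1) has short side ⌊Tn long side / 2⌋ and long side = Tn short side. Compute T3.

351 × 497 mm

Let T0's short side be w mm. w · w√2 = 1.4 m² = 1,400,000 mm², so w ≈ 995.0 mm and w√2 ≈ 1407.1 mm → T0 = 995 × 1407 mm.
T1: ⌊1407/2⌋ × 995 = 703 × 995 mm
T2: ⌊995/2⌋ × 703 = 497 × 703 mm
T3: ⌊703/2⌋ × 497 = 351 × 497 mm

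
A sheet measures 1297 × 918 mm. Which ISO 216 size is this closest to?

Aspect ratio 1297/918 ≈ 1.413 — close to the ISO √2 ≈ 1.414.
In the C-series (envelope sizes, between A and B): C0 = 917 × 1297 mm.
Off by 1 mm total — nearest standard size.

C0 (917 × 1297 mm)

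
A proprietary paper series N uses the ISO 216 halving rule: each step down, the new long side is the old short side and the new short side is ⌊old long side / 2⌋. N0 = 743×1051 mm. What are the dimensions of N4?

N1: ⌊1051/2⌋ × 743 = 525 × 743 mm
N2: ⌊743/2⌋ × 525 = 371 × 525 mm
N3: ⌊525/2⌋ × 371 = 262 × 371 mm
N4: ⌊371/2⌋ × 262 = 185 × 262 mm

185 × 262 mm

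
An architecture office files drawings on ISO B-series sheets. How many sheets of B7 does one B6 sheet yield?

B6 = 125 × 176 mm; B7 = 88 × 125 mm.
Each halving step doubles the count; 1 step from B6 to B7.
2^1 = 2.

2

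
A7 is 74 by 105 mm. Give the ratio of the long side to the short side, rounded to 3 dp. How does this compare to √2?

1.419

105 / 74 = 1.419
ISO 216 targets √2 ≈ 1.414; the +0.005 deviation is from mm rounding.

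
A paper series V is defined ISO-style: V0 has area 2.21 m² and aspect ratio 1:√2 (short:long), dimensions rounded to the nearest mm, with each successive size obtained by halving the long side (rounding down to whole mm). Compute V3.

Let V0's short side be w mm. w · w√2 = 2.21 m² = 2,210,000 mm², so w ≈ 1250.1 mm and w√2 ≈ 1767.9 mm → V0 = 1250 × 1768 mm.
V1: ⌊1768/2⌋ × 1250 = 884 × 1250 mm
V2: ⌊1250/2⌋ × 884 = 625 × 884 mm
V3: ⌊884/2⌋ × 625 = 442 × 625 mm

442 × 625 mm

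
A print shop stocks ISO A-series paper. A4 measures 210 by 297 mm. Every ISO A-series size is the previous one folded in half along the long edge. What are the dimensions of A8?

52 × 74 mm

A5: ⌊297/2⌋ × 210 = 148 × 210 mm
A6: ⌊210/2⌋ × 148 = 105 × 148 mm
A7: ⌊148/2⌋ × 105 = 74 × 105 mm
A8: ⌊105/2⌋ × 74 = 52 × 74 mm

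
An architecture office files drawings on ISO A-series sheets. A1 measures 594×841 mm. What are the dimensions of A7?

74 × 105 mm

A2: ⌊841/2⌋ × 594 = 420 × 594 mm
A3: ⌊594/2⌋ × 420 = 297 × 420 mm
A4: ⌊420/2⌋ × 297 = 210 × 297 mm
A5: ⌊297/2⌋ × 210 = 148 × 210 mm
A6: ⌊210/2⌋ × 148 = 105 × 148 mm
A7: ⌊148/2⌋ × 105 = 74 × 105 mm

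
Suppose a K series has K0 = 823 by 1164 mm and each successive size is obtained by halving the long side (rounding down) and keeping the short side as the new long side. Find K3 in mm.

291 × 411 mm

K1: ⌊1164/2⌋ × 823 = 582 × 823 mm
K2: ⌊823/2⌋ × 582 = 411 × 582 mm
K3: ⌊582/2⌋ × 411 = 291 × 411 mm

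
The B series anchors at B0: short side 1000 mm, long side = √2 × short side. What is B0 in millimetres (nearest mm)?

Short side = 1000 mm; long side = 1000√2 ≈ 1414.2 mm.

1000 × 1414 mm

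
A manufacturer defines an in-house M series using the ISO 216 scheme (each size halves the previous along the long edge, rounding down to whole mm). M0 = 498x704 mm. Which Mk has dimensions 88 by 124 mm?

M5

M0: 498 × 704 mm
M1: 352 × 498 mm
M2: 249 × 352 mm
M3: 176 × 249 mm
M4: 124 × 176 mm
M5: 88 × 124 mm
M6: 62 × 88 mm
→ matches M5.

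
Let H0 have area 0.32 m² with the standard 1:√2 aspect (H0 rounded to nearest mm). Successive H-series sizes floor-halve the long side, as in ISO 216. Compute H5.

Let H0's short side be w mm. w · w√2 = 0.32 m² = 320,000 mm², so w ≈ 475.7 mm and w√2 ≈ 672.7 mm → H0 = 476 × 673 mm.
H1: ⌊673/2⌋ × 476 = 336 × 476 mm
H2: ⌊476/2⌋ × 336 = 238 × 336 mm
H3: ⌊336/2⌋ × 238 = 168 × 238 mm
H4: ⌊238/2⌋ × 168 = 119 × 168 mm
H5: ⌊168/2⌋ × 119 = 84 × 119 mm

84 × 119 mm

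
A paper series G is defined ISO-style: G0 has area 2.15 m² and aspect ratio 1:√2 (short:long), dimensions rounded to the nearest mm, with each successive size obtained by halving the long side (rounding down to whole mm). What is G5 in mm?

218 × 308 mm

Let G0's short side be w mm. w · w√2 = 2.15 m² = 2,150,000 mm², so w ≈ 1233.0 mm and w√2 ≈ 1743.7 mm → G0 = 1233 × 1744 mm.
G1: ⌊1744/2⌋ × 1233 = 872 × 1233 mm
G2: ⌊1233/2⌋ × 872 = 616 × 872 mm
G3: ⌊872/2⌋ × 616 = 436 × 616 mm
G4: ⌊616/2⌋ × 436 = 308 × 436 mm
G5: ⌊436/2⌋ × 308 = 218 × 308 mm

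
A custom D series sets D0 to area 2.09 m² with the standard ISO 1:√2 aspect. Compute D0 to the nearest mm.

Let the short side be w mm. Then w · w√2 = 2.09 m² = 2,090,000 mm².
w² = 2,090,000/√2, so w ≈ 1215.7 mm; long side = w√2 ≈ 1719.2 mm.

1216 × 1719 mm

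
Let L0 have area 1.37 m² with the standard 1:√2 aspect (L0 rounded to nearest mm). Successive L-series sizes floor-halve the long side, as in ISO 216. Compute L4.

246 × 348 mm

Let L0's short side be w mm. w · w√2 = 1.37 m² = 1,370,000 mm², so w ≈ 984.2 mm and w√2 ≈ 1391.9 mm → L0 = 984 × 1392 mm.
L1: ⌊1392/2⌋ × 984 = 696 × 984 mm
L2: ⌊984/2⌋ × 696 = 492 × 696 mm
L3: ⌊696/2⌋ × 492 = 348 × 492 mm
L4: ⌊492/2⌋ × 348 = 246 × 348 mm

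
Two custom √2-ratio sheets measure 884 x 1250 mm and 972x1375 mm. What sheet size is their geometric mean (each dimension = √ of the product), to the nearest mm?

927 × 1311 mm

Short side: √(884 · 972) = √859248 ≈ 927.0 → 927 mm
Long side: √(1250 · 1375) = √1718750 ≈ 1311.0 → 1311 mm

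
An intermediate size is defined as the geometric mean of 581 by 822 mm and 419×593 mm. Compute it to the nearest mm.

493 × 698 mm

Short side: √(581 · 419) = √243439 ≈ 493.4 → 493 mm
Long side: √(822 · 593) = √487446 ≈ 698.2 → 698 mm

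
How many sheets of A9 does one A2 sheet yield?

128

Each ISO step halves the sheet: 1 × A2 → 2 × A3 → 4 × A4 → 8 × A5 → …
From A2 to A9 is 7 halving steps: 2^7 = 128.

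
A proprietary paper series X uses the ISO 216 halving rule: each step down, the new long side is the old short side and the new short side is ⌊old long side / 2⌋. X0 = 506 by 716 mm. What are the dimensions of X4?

X1: ⌊716/2⌋ × 506 = 358 × 506 mm
X2: ⌊506/2⌋ × 358 = 253 × 358 mm
X3: ⌊358/2⌋ × 253 = 179 × 253 mm
X4: ⌊253/2⌋ × 179 = 126 × 179 mm

126 × 179 mm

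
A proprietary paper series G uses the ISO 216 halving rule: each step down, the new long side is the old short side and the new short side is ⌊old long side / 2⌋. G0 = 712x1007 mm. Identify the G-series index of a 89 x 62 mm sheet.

G7

G0: 712 × 1007 mm
G1: 503 × 712 mm
G2: 356 × 503 mm
G3: 251 × 356 mm
G4: 178 × 251 mm
G5: 125 × 178 mm
G6: 89 × 125 mm
G7: 62 × 89 mm
G8: 44 × 62 mm
→ matches G7.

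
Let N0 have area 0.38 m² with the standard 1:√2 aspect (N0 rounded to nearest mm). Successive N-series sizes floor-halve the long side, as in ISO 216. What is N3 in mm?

183 × 259 mm

Let N0's short side be w mm. w · w√2 = 0.38 m² = 380,000 mm², so w ≈ 518.4 mm and w√2 ≈ 733.1 mm → N0 = 518 × 733 mm.
N1: ⌊733/2⌋ × 518 = 366 × 518 mm
N2: ⌊518/2⌋ × 366 = 259 × 366 mm
N3: ⌊366/2⌋ × 259 = 183 × 259 mm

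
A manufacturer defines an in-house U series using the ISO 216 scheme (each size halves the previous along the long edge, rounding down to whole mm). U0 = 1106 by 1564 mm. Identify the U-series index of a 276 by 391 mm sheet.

U4

U0: 1106 × 1564 mm
U1: 782 × 1106 mm
U2: 553 × 782 mm
U3: 391 × 553 mm
U4: 276 × 391 mm
U5: 195 × 276 mm
→ matches U4.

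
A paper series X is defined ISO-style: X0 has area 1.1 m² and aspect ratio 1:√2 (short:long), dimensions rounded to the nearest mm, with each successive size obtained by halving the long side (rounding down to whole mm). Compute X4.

220 × 311 mm

Let X0's short side be w mm. w · w√2 = 1.1 m² = 1,100,000 mm², so w ≈ 881.9 mm and w√2 ≈ 1247.3 mm → X0 = 882 × 1247 mm.
X1: ⌊1247/2⌋ × 882 = 623 × 882 mm
X2: ⌊882/2⌋ × 623 = 441 × 623 mm
X3: ⌊623/2⌋ × 441 = 311 × 441 mm
X4: ⌊441/2⌋ × 311 = 220 × 311 mm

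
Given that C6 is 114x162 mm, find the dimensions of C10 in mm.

C7: ⌊162/2⌋ × 114 = 81 × 114 mm
C8: ⌊114/2⌋ × 81 = 57 × 81 mm
C9: ⌊81/2⌋ × 57 = 40 × 57 mm
C10: ⌊57/2⌋ × 40 = 28 × 40 mm

28 × 40 mm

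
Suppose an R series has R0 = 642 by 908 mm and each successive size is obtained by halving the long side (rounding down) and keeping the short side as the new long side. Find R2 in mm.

321 × 454 mm

R1: ⌊908/2⌋ × 642 = 454 × 642 mm
R2: ⌊642/2⌋ × 454 = 321 × 454 mm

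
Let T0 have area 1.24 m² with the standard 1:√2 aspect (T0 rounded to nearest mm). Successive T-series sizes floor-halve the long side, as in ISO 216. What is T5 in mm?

165 × 234 mm

Let T0's short side be w mm. w · w√2 = 1.24 m² = 1,240,000 mm², so w ≈ 936.4 mm and w√2 ≈ 1324.2 mm → T0 = 936 × 1324 mm.
T1: ⌊1324/2⌋ × 936 = 662 × 936 mm
T2: ⌊936/2⌋ × 662 = 468 × 662 mm
T3: ⌊662/2⌋ × 468 = 331 × 468 mm
T4: ⌊468/2⌋ × 331 = 234 × 331 mm
T5: ⌊331/2⌋ × 234 = 165 × 234 mm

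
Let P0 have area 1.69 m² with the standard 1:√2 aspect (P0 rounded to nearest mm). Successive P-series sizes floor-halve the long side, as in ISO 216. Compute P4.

273 × 386 mm

Let P0's short side be w mm. w · w√2 = 1.69 m² = 1,690,000 mm², so w ≈ 1093.2 mm and w√2 ≈ 1546.0 mm → P0 = 1093 × 1546 mm.
P1: ⌊1546/2⌋ × 1093 = 773 × 1093 mm
P2: ⌊1093/2⌋ × 773 = 546 × 773 mm
P3: ⌊773/2⌋ × 546 = 386 × 546 mm
P4: ⌊546/2⌋ × 386 = 273 × 386 mm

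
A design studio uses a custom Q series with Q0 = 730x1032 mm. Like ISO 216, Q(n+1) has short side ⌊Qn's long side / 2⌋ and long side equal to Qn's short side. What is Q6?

Q1: ⌊1032/2⌋ × 730 = 516 × 730 mm
Q2: ⌊730/2⌋ × 516 = 365 × 516 mm
Q3: ⌊516/2⌋ × 365 = 258 × 365 mm
Q4: ⌊365/2⌋ × 258 = 182 × 258 mm
Q5: ⌊258/2⌋ × 182 = 129 × 182 mm
Q6: ⌊182/2⌋ × 129 = 91 × 129 mm

91 × 129 mm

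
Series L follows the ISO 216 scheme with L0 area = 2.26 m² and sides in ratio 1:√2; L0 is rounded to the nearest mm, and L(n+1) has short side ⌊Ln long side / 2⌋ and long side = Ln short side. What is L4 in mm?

Let L0's short side be w mm. w · w√2 = 2.26 m² = 2,260,000 mm², so w ≈ 1264.1 mm and w√2 ≈ 1787.8 mm → L0 = 1264 × 1788 mm.
L1: ⌊1788/2⌋ × 1264 = 894 × 1264 mm
L2: ⌊1264/2⌋ × 894 = 632 × 894 mm
L3: ⌊894/2⌋ × 632 = 447 × 632 mm
L4: ⌊632/2⌋ × 447 = 316 × 447 mm

316 × 447 mm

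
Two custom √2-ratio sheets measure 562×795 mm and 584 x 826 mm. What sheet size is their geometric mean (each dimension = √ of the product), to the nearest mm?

Short side: √(562 · 584) = √328208 ≈ 572.9 → 573 mm
Long side: √(795 · 826) = √656670 ≈ 810.4 → 810 mm

573 × 810 mm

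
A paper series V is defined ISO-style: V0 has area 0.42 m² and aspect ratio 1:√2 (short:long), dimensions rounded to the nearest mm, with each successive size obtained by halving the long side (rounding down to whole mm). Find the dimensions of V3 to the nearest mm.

192 × 272 mm

Let V0's short side be w mm. w · w√2 = 0.42 m² = 420,000 mm², so w ≈ 545.0 mm and w√2 ≈ 770.7 mm → V0 = 545 × 771 mm.
V1: ⌊771/2⌋ × 545 = 385 × 545 mm
V2: ⌊545/2⌋ × 385 = 272 × 385 mm
V3: ⌊385/2⌋ × 272 = 192 × 272 mm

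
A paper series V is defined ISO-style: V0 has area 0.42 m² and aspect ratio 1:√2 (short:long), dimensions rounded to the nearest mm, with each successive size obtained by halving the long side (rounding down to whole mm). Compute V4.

136 × 192 mm

Let V0's short side be w mm. w · w√2 = 0.42 m² = 420,000 mm², so w ≈ 545.0 mm and w√2 ≈ 770.7 mm → V0 = 545 × 771 mm.
V1: ⌊771/2⌋ × 545 = 385 × 545 mm
V2: ⌊545/2⌋ × 385 = 272 × 385 mm
V3: ⌊385/2⌋ × 272 = 192 × 272 mm
V4: ⌊272/2⌋ × 192 = 136 × 192 mm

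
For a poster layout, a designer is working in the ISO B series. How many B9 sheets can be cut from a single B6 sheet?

8

Each ISO step halves the sheet: 1 × B6 → 2 × B7 → 4 × B8 → 8 × B9
From B6 to B9 is 3 halving steps: 2^3 = 8.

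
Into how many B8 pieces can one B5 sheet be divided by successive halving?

8

B5 = 176 × 250 mm; B8 = 62 × 88 mm.
Each halving step doubles the count; 3 steps from B5 to B8.
2^3 = 8.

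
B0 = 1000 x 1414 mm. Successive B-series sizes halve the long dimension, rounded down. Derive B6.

B1: ⌊1414/2⌋ × 1000 = 707 × 1000 mm
B2: ⌊1000/2⌋ × 707 = 500 × 707 mm
B3: ⌊707/2⌋ × 500 = 353 × 500 mm
B4: ⌊500/2⌋ × 353 = 250 × 353 mm
B5: ⌊353/2⌋ × 250 = 176 × 250 mm
B6: ⌊250/2⌋ × 176 = 125 × 176 mm

125 × 176 mm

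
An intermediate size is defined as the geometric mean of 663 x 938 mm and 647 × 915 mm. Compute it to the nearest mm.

Short side: √(663 · 647) = √428961 ≈ 655.0 → 655 mm
Long side: √(938 · 915) = √858270 ≈ 926.4 → 926 mm

655 × 926 mm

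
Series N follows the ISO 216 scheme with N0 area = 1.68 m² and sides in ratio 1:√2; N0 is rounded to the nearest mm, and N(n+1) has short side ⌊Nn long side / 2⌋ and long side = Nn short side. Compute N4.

272 × 385 mm

Let N0's short side be w mm. w · w√2 = 1.68 m² = 1,680,000 mm², so w ≈ 1089.9 mm and w√2 ≈ 1541.4 mm → N0 = 1090 × 1541 mm.
N1: ⌊1541/2⌋ × 1090 = 770 × 1090 mm
N2: ⌊1090/2⌋ × 770 = 545 × 770 mm
N3: ⌊770/2⌋ × 545 = 385 × 545 mm
N4: ⌊545/2⌋ × 385 = 272 × 385 mm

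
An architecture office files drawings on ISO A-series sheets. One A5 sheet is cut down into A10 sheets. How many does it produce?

Each ISO step halves the sheet: 1 × A5 → 2 × A6 → 4 × A7 → 8 × A8 → …
From A5 to A10 is 5 halving steps: 2^5 = 32.

32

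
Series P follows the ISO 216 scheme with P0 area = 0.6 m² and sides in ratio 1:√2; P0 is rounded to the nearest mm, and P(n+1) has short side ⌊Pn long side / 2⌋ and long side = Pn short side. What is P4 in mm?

162 × 230 mm

Let P0's short side be w mm. w · w√2 = 0.6 m² = 600,000 mm², so w ≈ 651.4 mm and w√2 ≈ 921.2 mm → P0 = 651 × 921 mm.
P1: ⌊921/2⌋ × 651 = 460 × 651 mm
P2: ⌊651/2⌋ × 460 = 325 × 460 mm
P3: ⌊460/2⌋ × 325 = 230 × 325 mm
P4: ⌊325/2⌋ × 230 = 162 × 230 mm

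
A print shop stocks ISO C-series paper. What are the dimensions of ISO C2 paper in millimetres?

458 × 648 mm

C0 = 917 × 1297 mm (C0 is the geometric mean of A0 and B0, aspect 1:√2).
C1: ⌊1297/2⌋ × 917 = 648 × 917 mm
C2: ⌊917/2⌋ × 648 = 458 × 648 mm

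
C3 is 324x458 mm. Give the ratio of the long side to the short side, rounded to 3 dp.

458 / 324 = 1.414
Matches √2 ≈ 1.414 — the ISO 216 defining ratio.

1.414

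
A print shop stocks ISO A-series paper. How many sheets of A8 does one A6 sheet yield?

Each ISO step halves the sheet: 1 × A6 → 2 × A7 → 4 × A8
From A6 to A8 is 2 halving steps: 2^2 = 4.

4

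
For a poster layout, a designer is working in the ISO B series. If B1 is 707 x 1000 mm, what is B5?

B2: ⌊1000/2⌋ × 707 = 500 × 707 mm
B3: ⌊707/2⌋ × 500 = 353 × 500 mm
B4: ⌊500/2⌋ × 353 = 250 × 353 mm
B5: ⌊353/2⌋ × 250 = 176 × 250 mm

176 × 250 mm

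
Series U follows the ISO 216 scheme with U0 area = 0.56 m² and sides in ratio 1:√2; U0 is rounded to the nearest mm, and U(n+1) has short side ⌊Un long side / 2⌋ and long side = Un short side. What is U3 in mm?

222 × 314 mm

Let U0's short side be w mm. w · w√2 = 0.56 m² = 560,000 mm², so w ≈ 629.3 mm and w√2 ≈ 889.9 mm → U0 = 629 × 890 mm.
U1: ⌊890/2⌋ × 629 = 445 × 629 mm
U2: ⌊629/2⌋ × 445 = 314 × 445 mm
U3: ⌊445/2⌋ × 314 = 222 × 314 mm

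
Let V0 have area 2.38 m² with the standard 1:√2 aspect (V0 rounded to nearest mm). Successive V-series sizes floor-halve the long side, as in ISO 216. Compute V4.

Let V0's short side be w mm. w · w√2 = 2.38 m² = 2,380,000 mm², so w ≈ 1297.3 mm and w√2 ≈ 1834.6 mm → V0 = 1297 × 1835 mm.
V1: ⌊1835/2⌋ × 1297 = 917 × 1297 mm
V2: ⌊1297/2⌋ × 917 = 648 × 917 mm
V3: ⌊917/2⌋ × 648 = 458 × 648 mm
V4: ⌊648/2⌋ × 458 = 324 × 458 mm

324 × 458 mm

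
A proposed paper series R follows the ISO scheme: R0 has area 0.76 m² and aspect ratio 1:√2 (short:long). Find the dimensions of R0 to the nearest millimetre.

733 × 1037 mm

Let the short side be w mm. Then w · w√2 = 0.76 m² = 760,000 mm².
w² = 760,000/√2, so w ≈ 733.1 mm; long side = w√2 ≈ 1036.7 mm.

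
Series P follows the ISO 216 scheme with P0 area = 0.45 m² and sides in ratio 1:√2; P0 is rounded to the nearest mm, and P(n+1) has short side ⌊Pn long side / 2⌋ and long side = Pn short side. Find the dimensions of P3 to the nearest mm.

199 × 282 mm

Let P0's short side be w mm. w · w√2 = 0.45 m² = 450,000 mm², so w ≈ 564.1 mm and w√2 ≈ 797.7 mm → P0 = 564 × 798 mm.
P1: ⌊798/2⌋ × 564 = 399 × 564 mm
P2: ⌊564/2⌋ × 399 = 282 × 399 mm
P3: ⌊399/2⌋ × 282 = 199 × 282 mm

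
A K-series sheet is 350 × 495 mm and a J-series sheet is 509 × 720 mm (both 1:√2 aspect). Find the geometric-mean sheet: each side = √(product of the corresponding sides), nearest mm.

Short side: √(350 · 509) = √178150 ≈ 422.1 → 422 mm
Long side: √(495 · 720) = √356400 ≈ 597.0 → 597 mm

422 × 597 mm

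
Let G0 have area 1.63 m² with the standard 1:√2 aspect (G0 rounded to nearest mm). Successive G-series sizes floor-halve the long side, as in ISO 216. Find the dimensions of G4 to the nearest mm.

268 × 379 mm

Let G0's short side be w mm. w · w√2 = 1.63 m² = 1,630,000 mm², so w ≈ 1073.6 mm and w√2 ≈ 1518.3 mm → G0 = 1074 × 1518 mm.
G1: ⌊1518/2⌋ × 1074 = 759 × 1074 mm
G2: ⌊1074/2⌋ × 759 = 537 × 759 mm
G3: ⌊759/2⌋ × 537 = 379 × 537 mm
G4: ⌊537/2⌋ × 379 = 268 × 379 mm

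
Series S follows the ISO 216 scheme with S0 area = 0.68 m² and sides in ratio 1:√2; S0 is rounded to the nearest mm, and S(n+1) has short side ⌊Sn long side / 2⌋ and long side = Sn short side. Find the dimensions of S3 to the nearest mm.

Let S0's short side be w mm. w · w√2 = 0.68 m² = 680,000 mm², so w ≈ 693.4 mm and w√2 ≈ 980.6 mm → S0 = 693 × 981 mm.
S1: ⌊981/2⌋ × 693 = 490 × 693 mm
S2: ⌊693/2⌋ × 490 = 346 × 490 mm
S3: ⌊490/2⌋ × 346 = 245 × 346 mm

245 × 346 mm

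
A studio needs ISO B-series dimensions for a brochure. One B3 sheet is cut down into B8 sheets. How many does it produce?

32

Each ISO step halves the sheet: 1 × B3 → 2 × B4 → 4 × B5 → 8 × B6 → …
From B3 to B8 is 5 halving steps: 2^5 = 32.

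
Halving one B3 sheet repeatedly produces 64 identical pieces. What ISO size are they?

64 = 2^6, so 6 halving steps.
B3 → B4 → … → B9 after 6 steps.

B9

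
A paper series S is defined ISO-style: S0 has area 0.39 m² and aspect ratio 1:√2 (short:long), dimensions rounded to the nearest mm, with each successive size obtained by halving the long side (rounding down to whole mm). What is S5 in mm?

92 × 131 mm

Let S0's short side be w mm. w · w√2 = 0.39 m² = 390,000 mm², so w ≈ 525.1 mm and w√2 ≈ 742.7 mm → S0 = 525 × 743 mm.
S1: ⌊743/2⌋ × 525 = 371 × 525 mm
S2: ⌊525/2⌋ × 371 = 262 × 371 mm
S3: ⌊371/2⌋ × 262 = 185 × 262 mm
S4: ⌊262/2⌋ × 185 = 131 × 185 mm
S5: ⌊185/2⌋ × 131 = 92 × 131 mm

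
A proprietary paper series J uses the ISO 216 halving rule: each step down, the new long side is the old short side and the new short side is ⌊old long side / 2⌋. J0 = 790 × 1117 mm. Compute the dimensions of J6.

98 × 139 mm

J1: ⌊1117/2⌋ × 790 = 558 × 790 mm
J2: ⌊790/2⌋ × 558 = 395 × 558 mm
J3: ⌊558/2⌋ × 395 = 279 × 395 mm
J4: ⌊395/2⌋ × 279 = 197 × 279 mm
J5: ⌊279/2⌋ × 197 = 139 × 197 mm
J6: ⌊197/2⌋ × 139 = 98 × 139 mm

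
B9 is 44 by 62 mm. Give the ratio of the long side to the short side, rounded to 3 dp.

1.409

62 / 44 = 1.409
ISO 216 targets √2 ≈ 1.414; the -0.005 deviation is from mm rounding.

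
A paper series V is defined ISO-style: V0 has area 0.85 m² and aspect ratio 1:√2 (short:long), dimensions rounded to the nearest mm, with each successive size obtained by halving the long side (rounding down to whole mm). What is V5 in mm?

137 × 193 mm

Let V0's short side be w mm. w · w√2 = 0.85 m² = 850,000 mm², so w ≈ 775.3 mm and w√2 ≈ 1096.4 mm → V0 = 775 × 1096 mm.
V1: ⌊1096/2⌋ × 775 = 548 × 775 mm
V2: ⌊775/2⌋ × 548 = 387 × 548 mm
V3: ⌊548/2⌋ × 387 = 274 × 387 mm
V4: ⌊387/2⌋ × 274 = 193 × 274 mm
V5: ⌊274/2⌋ × 193 = 137 × 193 mm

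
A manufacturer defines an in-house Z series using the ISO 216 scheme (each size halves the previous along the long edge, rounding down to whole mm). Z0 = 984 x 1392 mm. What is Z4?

246 × 348 mm

Z1: ⌊1392/2⌋ × 984 = 696 × 984 mm
Z2: ⌊984/2⌋ × 696 = 492 × 696 mm
Z3: ⌊696/2⌋ × 492 = 348 × 492 mm
Z4: ⌊492/2⌋ × 348 = 246 × 348 mm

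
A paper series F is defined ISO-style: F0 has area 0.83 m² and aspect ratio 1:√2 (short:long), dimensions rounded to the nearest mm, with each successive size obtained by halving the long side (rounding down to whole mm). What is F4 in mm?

191 × 270 mm

Let F0's short side be w mm. w · w√2 = 0.83 m² = 830,000 mm², so w ≈ 766.1 mm and w√2 ≈ 1083.4 mm → F0 = 766 × 1083 mm.
F1: ⌊1083/2⌋ × 766 = 541 × 766 mm
F2: ⌊766/2⌋ × 541 = 383 × 541 mm
F3: ⌊541/2⌋ × 383 = 270 × 383 mm
F4: ⌊383/2⌋ × 270 = 191 × 270 mm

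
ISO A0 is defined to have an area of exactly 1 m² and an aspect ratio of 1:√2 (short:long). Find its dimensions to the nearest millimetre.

841 × 1189 mm

Let the short side be w mm. Then the long side is w√2 and w · w√2 = 10⁶ mm².
w² = 10⁶/√2, so w = 1000 / 2^(1/4) ≈ 840.9 mm; long side = 1000 · 2^(1/4) ≈ 1189.2 mm.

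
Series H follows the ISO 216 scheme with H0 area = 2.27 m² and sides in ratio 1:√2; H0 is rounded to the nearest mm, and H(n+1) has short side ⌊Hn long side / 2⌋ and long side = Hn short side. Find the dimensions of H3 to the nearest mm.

Let H0's short side be w mm. w · w√2 = 2.27 m² = 2,270,000 mm², so w ≈ 1266.9 mm and w√2 ≈ 1791.7 mm → H0 = 1267 × 1792 mm.
H1: ⌊1792/2⌋ × 1267 = 896 × 1267 mm
H2: ⌊1267/2⌋ × 896 = 633 × 896 mm
H3: ⌊896/2⌋ × 633 = 448 × 633 mm

448 × 633 mm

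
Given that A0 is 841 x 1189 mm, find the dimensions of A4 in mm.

210 × 297 mm

A1: ⌊1189/2⌋ × 841 = 594 × 841 mm
A2: ⌊841/2⌋ × 594 = 420 × 594 mm
A3: ⌊594/2⌋ × 420 = 297 × 420 mm
A4: ⌊420/2⌋ × 297 = 210 × 297 mm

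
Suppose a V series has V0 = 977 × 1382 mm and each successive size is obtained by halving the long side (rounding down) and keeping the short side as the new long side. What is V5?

172 × 244 mm

V1: ⌊1382/2⌋ × 977 = 691 × 977 mm
V2: ⌊977/2⌋ × 691 = 488 × 691 mm
V3: ⌊691/2⌋ × 488 = 345 × 488 mm
V4: ⌊488/2⌋ × 345 = 244 × 345 mm
V5: ⌊345/2⌋ × 244 = 172 × 244 mm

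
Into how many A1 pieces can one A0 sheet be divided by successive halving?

A0 = 841 × 1189 mm; A1 = 594 × 841 mm.
Each halving step doubles the count; 1 step from A0 to A1.
2^1 = 2.

2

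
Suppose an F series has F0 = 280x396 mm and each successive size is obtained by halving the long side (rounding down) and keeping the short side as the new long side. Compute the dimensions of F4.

70 × 99 mm

F1: ⌊396/2⌋ × 280 = 198 × 280 mm
F2: ⌊280/2⌋ × 198 = 140 × 198 mm
F3: ⌊198/2⌋ × 140 = 99 × 140 mm
F4: ⌊140/2⌋ × 99 = 70 × 99 mm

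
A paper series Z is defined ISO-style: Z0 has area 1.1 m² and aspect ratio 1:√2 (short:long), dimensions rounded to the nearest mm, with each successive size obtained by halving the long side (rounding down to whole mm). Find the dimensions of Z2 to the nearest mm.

Let Z0's short side be w mm. w · w√2 = 1.1 m² = 1,100,000 mm², so w ≈ 881.9 mm and w√2 ≈ 1247.3 mm → Z0 = 882 × 1247 mm.
Z1: ⌊1247/2⌋ × 882 = 623 × 882 mm
Z2: ⌊882/2⌋ × 623 = 441 × 623 mm

441 × 623 mm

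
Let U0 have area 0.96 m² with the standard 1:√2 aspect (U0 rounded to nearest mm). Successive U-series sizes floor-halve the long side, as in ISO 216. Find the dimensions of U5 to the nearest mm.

145 × 206 mm

Let U0's short side be w mm. w · w√2 = 0.96 m² = 960,000 mm², so w ≈ 823.9 mm and w√2 ≈ 1165.2 mm → U0 = 824 × 1165 mm.
U1: ⌊1165/2⌋ × 824 = 582 × 824 mm
U2: ⌊824/2⌋ × 582 = 412 × 582 mm
U3: ⌊582/2⌋ × 412 = 291 × 412 mm
U4: ⌊412/2⌋ × 291 = 206 × 291 mm
U5: ⌊291/2⌋ × 206 = 145 × 206 mm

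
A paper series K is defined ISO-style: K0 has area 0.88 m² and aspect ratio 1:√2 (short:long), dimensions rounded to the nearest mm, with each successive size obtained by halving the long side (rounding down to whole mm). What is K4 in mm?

Let K0's short side be w mm. w · w√2 = 0.88 m² = 880,000 mm², so w ≈ 788.8 mm and w√2 ≈ 1115.6 mm → K0 = 789 × 1116 mm.
K1: ⌊1116/2⌋ × 789 = 558 × 789 mm
K2: ⌊789/2⌋ × 558 = 394 × 558 mm
K3: ⌊558/2⌋ × 394 = 279 × 394 mm
K4: ⌊394/2⌋ × 279 = 197 × 279 mm

197 × 279 mm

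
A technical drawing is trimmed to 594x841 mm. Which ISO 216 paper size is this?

Aspect ratio 841/594 ≈ 1.416 — close to the ISO √2 ≈ 1.414.
In the A-series (A0 area = 1 m²): A1 = 594 × 841 mm.

A1 (594 × 841 mm)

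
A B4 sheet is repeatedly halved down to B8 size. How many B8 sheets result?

Each ISO step halves the sheet: 1 × B4 → 2 × B5 → 4 × B6 → 8 × B7 → …
From B4 to B8 is 4 halving steps: 2^4 = 16.

16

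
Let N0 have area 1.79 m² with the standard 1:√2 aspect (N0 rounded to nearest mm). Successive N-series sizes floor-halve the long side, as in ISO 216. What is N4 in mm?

281 × 397 mm

Let N0's short side be w mm. w · w√2 = 1.79 m² = 1,790,000 mm², so w ≈ 1125.0 mm and w√2 ≈ 1591.1 mm → N0 = 1125 × 1591 mm.
N1: ⌊1591/2⌋ × 1125 = 795 × 1125 mm
N2: ⌊1125/2⌋ × 795 = 562 × 795 mm
N3: ⌊795/2⌋ × 562 = 397 × 562 mm
N4: ⌊562/2⌋ × 397 = 281 × 397 mm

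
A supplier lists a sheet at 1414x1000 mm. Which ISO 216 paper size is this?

B0 (1000 × 1414 mm)

Aspect ratio 1414/1000 ≈ 1.414 — close to the ISO √2 ≈ 1.414.
In the B-series (B0 = 1000 × 1414 mm): B0 = 1000 × 1414 mm.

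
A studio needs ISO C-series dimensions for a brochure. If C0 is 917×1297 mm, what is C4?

229 × 324 mm

C1: ⌊1297/2⌋ × 917 = 648 × 917 mm
C2: ⌊917/2⌋ × 648 = 458 × 648 mm
C3: ⌊648/2⌋ × 458 = 324 × 458 mm
C4: ⌊458/2⌋ × 324 = 229 × 324 mm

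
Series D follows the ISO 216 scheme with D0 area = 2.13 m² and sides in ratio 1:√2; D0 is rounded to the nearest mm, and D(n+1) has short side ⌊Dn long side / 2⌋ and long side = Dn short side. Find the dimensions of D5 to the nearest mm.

217 × 306 mm

Let D0's short side be w mm. w · w√2 = 2.13 m² = 2,130,000 mm², so w ≈ 1227.2 mm and w√2 ≈ 1735.6 mm → D0 = 1227 × 1736 mm.
D1: ⌊1736/2⌋ × 1227 = 868 × 1227 mm
D2: ⌊1227/2⌋ × 868 = 613 × 868 mm
D3: ⌊868/2⌋ × 613 = 434 × 613 mm
D4: ⌊613/2⌋ × 434 = 306 × 434 mm
D5: ⌊434/2⌋ × 306 = 217 × 306 mm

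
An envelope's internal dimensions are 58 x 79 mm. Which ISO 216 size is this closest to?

Aspect ratio 79/58 ≈ 1.362 (ISO target is √2 ≈ 1.414).
In the C-series (envelope sizes, between A and B): C8 = 57 × 81 mm.
Off by 3 mm total — nearest standard size.

C8 (57 × 81 mm)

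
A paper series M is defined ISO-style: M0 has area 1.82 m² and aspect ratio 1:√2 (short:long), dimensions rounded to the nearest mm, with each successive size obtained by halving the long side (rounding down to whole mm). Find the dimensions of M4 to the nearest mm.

283 × 401 mm

Let M0's short side be w mm. w · w√2 = 1.82 m² = 1,820,000 mm², so w ≈ 1134.4 mm and w√2 ≈ 1604.3 mm → M0 = 1134 × 1604 mm.
M1: ⌊1604/2⌋ × 1134 = 802 × 1134 mm
M2: ⌊1134/2⌋ × 802 = 567 × 802 mm
M3: ⌊802/2⌋ × 567 = 401 × 567 mm
M4: ⌊567/2⌋ × 401 = 283 × 401 mm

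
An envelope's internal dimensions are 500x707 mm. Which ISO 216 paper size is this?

B2 (500 × 707 mm)

Aspect ratio 707/500 ≈ 1.414 — close to the ISO √2 ≈ 1.414.
In the B-series (B0 = 1000 × 1414 mm): B2 = 500 × 707 mm.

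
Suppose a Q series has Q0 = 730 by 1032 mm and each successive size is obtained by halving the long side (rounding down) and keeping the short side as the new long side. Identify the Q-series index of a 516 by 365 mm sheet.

Q2

Q0: 730 × 1032 mm
Q1: 516 × 730 mm
Q2: 365 × 516 mm
Q3: 258 × 365 mm
→ matches Q2.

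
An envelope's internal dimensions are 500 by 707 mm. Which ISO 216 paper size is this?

Aspect ratio 707/500 ≈ 1.414 — close to the ISO √2 ≈ 1.414.
In the B-series (B0 = 1000 × 1414 mm): B2 = 500 × 707 mm.

B2 (500 × 707 mm)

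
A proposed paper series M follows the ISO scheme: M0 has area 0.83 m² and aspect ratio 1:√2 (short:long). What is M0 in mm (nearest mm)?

Let the short side be w mm. Then w · w√2 = 0.83 m² = 830,000 mm².
w² = 830,000/√2, so w ≈ 766.1 mm; long side = w√2 ≈ 1083.4 mm.

766 × 1083 mm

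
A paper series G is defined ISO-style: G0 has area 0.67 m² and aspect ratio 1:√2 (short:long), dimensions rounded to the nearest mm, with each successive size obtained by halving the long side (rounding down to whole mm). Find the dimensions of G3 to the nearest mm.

Let G0's short side be w mm. w · w√2 = 0.67 m² = 670,000 mm², so w ≈ 688.3 mm and w√2 ≈ 973.4 mm → G0 = 688 × 973 mm.
G1: ⌊973/2⌋ × 688 = 486 × 688 mm
G2: ⌊688/2⌋ × 486 = 344 × 486 mm
G3: ⌊486/2⌋ × 344 = 243 × 344 mm

243 × 344 mm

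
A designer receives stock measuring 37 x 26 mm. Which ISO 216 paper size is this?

Aspect ratio 37/26 ≈ 1.423 — close to the ISO √2 ≈ 1.414.
In the A-series (A0 area = 1 m²): A10 = 26 × 37 mm.

A10 (26 × 37 mm)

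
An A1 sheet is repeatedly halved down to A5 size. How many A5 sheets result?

16

Each ISO step halves the sheet: 1 × A1 → 2 × A2 → 4 × A3 → 8 × A4 → …
From A1 to A5 is 4 halving steps: 2^4 = 16.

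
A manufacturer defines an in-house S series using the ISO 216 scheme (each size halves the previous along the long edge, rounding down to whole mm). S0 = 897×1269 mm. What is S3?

S1: ⌊1269/2⌋ × 897 = 634 × 897 mm
S2: ⌊897/2⌋ × 634 = 448 × 634 mm
S3: ⌊634/2⌋ × 448 = 317 × 448 mm

317 × 448 mm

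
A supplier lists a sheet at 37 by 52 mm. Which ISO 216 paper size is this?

Aspect ratio 52/37 ≈ 1.405 — close to the ISO √2 ≈ 1.414.
In the A-series (A0 area = 1 m²): A9 = 37 × 52 mm.

A9 (37 × 52 mm)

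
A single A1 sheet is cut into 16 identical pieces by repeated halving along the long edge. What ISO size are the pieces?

A5

16 = 2^4, so 4 halving steps.
A1 → A2 → … → A5 after 4 steps.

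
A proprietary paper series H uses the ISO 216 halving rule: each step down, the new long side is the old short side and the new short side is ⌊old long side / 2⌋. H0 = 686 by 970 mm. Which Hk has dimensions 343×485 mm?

H2

H0: 686 × 970 mm
H1: 485 × 686 mm
H2: 343 × 485 mm
H3: 242 × 343 mm
→ matches H2.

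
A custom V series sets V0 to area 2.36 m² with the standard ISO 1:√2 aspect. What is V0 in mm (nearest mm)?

1292 × 1827 mm

Let the short side be w mm. Then w · w√2 = 2.36 m² = 2,360,000 mm².
w² = 2,360,000/√2, so w ≈ 1291.8 mm; long side = w√2 ≈ 1826.9 mm.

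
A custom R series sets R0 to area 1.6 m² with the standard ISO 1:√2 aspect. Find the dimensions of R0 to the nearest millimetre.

1064 × 1504 mm

Let the short side be w mm. Then w · w√2 = 1.6 m² = 1,600,000 mm².
w² = 1,600,000/√2, so w ≈ 1063.7 mm; long side = w√2 ≈ 1504.2 mm.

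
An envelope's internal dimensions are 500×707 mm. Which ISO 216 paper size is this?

B2 (500 × 707 mm)

Aspect ratio 707/500 ≈ 1.414 — close to the ISO √2 ≈ 1.414.
In the B-series (B0 = 1000 × 1414 mm): B2 = 500 × 707 mm.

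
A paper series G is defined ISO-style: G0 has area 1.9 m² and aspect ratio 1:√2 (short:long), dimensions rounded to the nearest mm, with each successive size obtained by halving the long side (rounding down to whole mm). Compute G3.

409 × 579 mm

Let G0's short side be w mm. w · w√2 = 1.9 m² = 1,900,000 mm², so w ≈ 1159.1 mm and w√2 ≈ 1639.2 mm → G0 = 1159 × 1639 mm.
G1: ⌊1639/2⌋ × 1159 = 819 × 1159 mm
G2: ⌊1159/2⌋ × 819 = 579 × 819 mm
G3: ⌊819/2⌋ × 579 = 409 × 579 mm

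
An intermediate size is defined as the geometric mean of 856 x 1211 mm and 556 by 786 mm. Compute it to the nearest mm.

Short side: √(856 · 556) = √475936 ≈ 689.9 → 690 mm
Long side: √(1211 · 786) = √951846 ≈ 975.6 → 976 mm

690 × 976 mm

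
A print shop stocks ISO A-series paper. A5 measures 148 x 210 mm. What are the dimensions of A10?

26 × 37 mm

A6: ⌊210/2⌋ × 148 = 105 × 148 mm
A7: ⌊148/2⌋ × 105 = 74 × 105 mm
A8: ⌊105/2⌋ × 74 = 52 × 74 mm
A9: ⌊74/2⌋ × 52 = 37 × 52 mm
A10: ⌊52/2⌋ × 37 = 26 × 37 mm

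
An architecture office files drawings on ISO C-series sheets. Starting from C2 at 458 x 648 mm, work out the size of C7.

81 × 114 mm

C3: ⌊648/2⌋ × 458 = 324 × 458 mm
C4: ⌊458/2⌋ × 324 = 229 × 324 mm
C5: ⌊324/2⌋ × 229 = 162 × 229 mm
C6: ⌊229/2⌋ × 162 = 114 × 162 mm
C7: ⌊162/2⌋ × 114 = 81 × 114 mm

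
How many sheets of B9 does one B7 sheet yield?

4

B7 = 88 × 125 mm; B9 = 44 × 62 mm.
Each halving step doubles the count; 2 steps from B7 to B9.
2^2 = 4.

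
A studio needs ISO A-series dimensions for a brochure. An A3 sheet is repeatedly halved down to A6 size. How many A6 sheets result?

8

A3 = 297 × 420 mm; A6 = 105 × 148 mm.
Each halving step doubles the count; 3 steps from A3 to A6.
2^3 = 8.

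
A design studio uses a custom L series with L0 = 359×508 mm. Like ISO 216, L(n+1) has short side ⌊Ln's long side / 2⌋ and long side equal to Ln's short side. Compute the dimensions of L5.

L1: ⌊508/2⌋ × 359 = 254 × 359 mm
L2: ⌊359/2⌋ × 254 = 179 × 254 mm
L3: ⌊254/2⌋ × 179 = 127 × 179 mm
L4: ⌊179/2⌋ × 127 = 89 × 127 mm
L5: ⌊127/2⌋ × 89 = 63 × 89 mm

63 × 89 mm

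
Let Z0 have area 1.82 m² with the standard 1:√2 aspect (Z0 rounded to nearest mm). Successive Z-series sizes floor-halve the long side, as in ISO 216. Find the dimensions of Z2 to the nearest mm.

Let Z0's short side be w mm. w · w√2 = 1.82 m² = 1,820,000 mm², so w ≈ 1134.4 mm and w√2 ≈ 1604.3 mm → Z0 = 1134 × 1604 mm.
Z1: ⌊1604/2⌋ × 1134 = 802 × 1134 mm
Z2: ⌊1134/2⌋ × 802 = 567 × 802 mm

567 × 802 mm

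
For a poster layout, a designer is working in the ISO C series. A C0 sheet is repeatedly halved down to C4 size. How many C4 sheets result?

C0 = 917 × 1297 mm; C4 = 229 × 324 mm.
Each halving step doubles the count; 4 steps from C0 to C4.
2^4 = 16.

16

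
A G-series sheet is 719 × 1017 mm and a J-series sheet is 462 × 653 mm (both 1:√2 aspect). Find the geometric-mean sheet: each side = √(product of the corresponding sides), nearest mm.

Short side: √(719 · 462) = √332178 ≈ 576.3 → 576 mm
Long side: √(1017 · 653) = √664101 ≈ 814.9 → 815 mm

576 × 815 mm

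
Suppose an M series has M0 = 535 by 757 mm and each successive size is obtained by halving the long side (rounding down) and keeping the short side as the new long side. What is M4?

M1 = 378 × 535 mm (from M0 by 1 halving).
M2: ⌊535/2⌋ × 378 = 267 × 378 mm
M3: ⌊378/2⌋ × 267 = 189 × 267 mm
M4: ⌊267/2⌋ × 189 = 133 × 189 mm

133 × 189 mm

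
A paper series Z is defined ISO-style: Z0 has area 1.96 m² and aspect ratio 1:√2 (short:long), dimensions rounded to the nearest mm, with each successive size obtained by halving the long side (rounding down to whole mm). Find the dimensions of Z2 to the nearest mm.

588 × 832 mm

Let Z0's short side be w mm. w · w√2 = 1.96 m² = 1,960,000 mm², so w ≈ 1177.3 mm and w√2 ≈ 1664.9 mm → Z0 = 1177 × 1665 mm.
Z1: ⌊1665/2⌋ × 1177 = 832 × 1177 mm
Z2: ⌊1177/2⌋ × 832 = 588 × 832 mm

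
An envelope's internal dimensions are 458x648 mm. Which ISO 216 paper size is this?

C2 (458 × 648 mm)

Aspect ratio 648/458 ≈ 1.415 — close to the ISO √2 ≈ 1.414.
In the C-series (envelope sizes, between A and B): C2 = 458 × 648 mm.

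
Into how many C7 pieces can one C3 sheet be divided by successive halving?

Each ISO step halves the sheet: 1 × C3 → 2 × C4 → 4 × C5 → 8 × C6 → …
From C3 to C7 is 4 halving steps: 2^4 = 16.

16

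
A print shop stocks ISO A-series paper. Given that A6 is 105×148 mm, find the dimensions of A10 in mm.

26 × 37 mm

A7: ⌊148/2⌋ × 105 = 74 × 105 mm
A8: ⌊105/2⌋ × 74 = 52 × 74 mm
A9: ⌊74/2⌋ × 52 = 37 × 52 mm
A10: ⌊52/2⌋ × 37 = 26 × 37 mm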